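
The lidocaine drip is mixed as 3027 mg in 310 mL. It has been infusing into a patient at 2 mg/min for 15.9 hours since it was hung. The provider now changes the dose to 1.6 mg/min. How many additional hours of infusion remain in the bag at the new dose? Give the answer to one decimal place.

11.7 hours

Initial rate:
2 mg/min × 60 min/hr = 120 mg/hr
Concentration = 3027 mg ÷ 310 mL = 9.764516 mg/mL
Rate = 120 mg/hr ÷ 9.764516 mg/mL = 12.2894 mL/hr
Volume infused so far = 12.2894 mL/hr × 15.9 hr = 195.4014 mL
Volume remaining = 310 − 195.4014 = 114.5986 mL
New rate:
1.6 mg/min × 60 min/hr = 96 mg/hr
Rate = 96 mg/hr ÷ 9.764516 mg/mL = 9.831516 mL/hr
Time remaining = 114.5986 mL ÷ 9.831516 mL/hr = 11.65625 hr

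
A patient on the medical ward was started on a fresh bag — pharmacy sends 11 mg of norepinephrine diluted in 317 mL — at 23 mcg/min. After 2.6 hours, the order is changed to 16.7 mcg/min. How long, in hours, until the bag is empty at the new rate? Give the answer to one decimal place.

Initial rate:
23 mcg/min × 60 min/hr = 1380 mcg/hr
Concentration = 11 mg ÷ 317 mL = 0.03470032 mg/mL = 34.70032 mcg/mL
Rate = 1380 mcg/hr ÷ 34.70032 mcg/mL = 39.76909 mL/hr
Volume infused so far = 39.76909 mL/hr × 2.6 hr = 103.3996 mL
Volume remaining = 317 − 103.3996 = 213.6004 mL
New rate:
16.7 mcg/min × 60 min/hr = 1002 mcg/hr
Rate = 1002 mcg/hr ÷ 34.70032 mcg/mL = 28.87582 mL/hr
Time remaining = 213.6004 mL ÷ 28.87582 mL/hr = 7.397206 hr

7.4 hours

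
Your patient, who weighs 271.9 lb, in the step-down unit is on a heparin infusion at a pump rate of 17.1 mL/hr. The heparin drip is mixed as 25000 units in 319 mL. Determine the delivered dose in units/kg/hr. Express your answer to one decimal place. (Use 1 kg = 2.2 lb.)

Weight = 271.9 lb ÷ 2.2 lb/kg = 123.5909 kg
Concentration = 25000 units ÷ 319 mL = 78.36991 units/mL
Drug rate = 17.1 mL/hr × 78.36991 units/mL = 1340.125 units/hr
1340.125 units/hr ÷ 123.5909 kg = 10.84324 units/kg/hr

10.8 units/kg/hr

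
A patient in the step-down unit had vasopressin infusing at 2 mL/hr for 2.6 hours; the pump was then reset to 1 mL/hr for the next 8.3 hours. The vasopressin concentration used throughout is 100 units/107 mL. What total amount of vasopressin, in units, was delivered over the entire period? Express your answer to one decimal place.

12.6 units

Concentration = 100 units ÷ 107 mL = 0.9345794 units/mL
Stage 1: 2 mL/hr × 2.6 hr = 5.2 mL → 5.2 mL × 0.9345794 units/mL = 4.859813 units
Stage 2: 1 mL/hr × 8.3 hr = 8.3 mL → 8.3 mL × 0.9345794 units/mL = 7.757009 units
Total = 4.859813 + 7.757009 = 12.61682 units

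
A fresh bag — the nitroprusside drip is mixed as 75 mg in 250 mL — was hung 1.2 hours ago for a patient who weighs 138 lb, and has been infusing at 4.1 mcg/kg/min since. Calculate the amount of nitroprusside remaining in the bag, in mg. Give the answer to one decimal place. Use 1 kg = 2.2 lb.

56.5 mg

Weight = 138 lb ÷ 2.2 lb/kg = 62.72727 kg
Dose = 4.1 mcg/kg/min × 62.72727 kg = 257.1818 mcg/min
257.1818 mcg/min × 60 min/hr = 15430.91 mcg/hr
Concentration = 75 mg ÷ 250 mL = 0.3 mg/mL = 300 mcg/mL
Rate = 15430.91 mcg/hr ÷ 300 mcg/mL = 51.43636 mL/hr
Volume infused = 51.43636 mL/hr × 1.2 hr = 61.72364 mL
Volume remaining = 250 − 61.72364 = 188.2764 mL
Drug remaining = 188.2764 mL × 300 mcg/mL = 56482.91 mcg = 56.48291 mg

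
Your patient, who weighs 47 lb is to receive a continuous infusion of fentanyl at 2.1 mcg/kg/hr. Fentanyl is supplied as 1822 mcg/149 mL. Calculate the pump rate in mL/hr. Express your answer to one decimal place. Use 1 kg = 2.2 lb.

Weight = 47 lb ÷ 2.2 lb/kg = 21.36364 kg
Dose = 2.1 mcg/kg/hr × 21.36364 kg = 44.86364 mcg/hr
Concentration = 1822 mcg ÷ 149 mL = 12.22819 mcg/mL
Rate = 44.86364 mcg/hr ÷ 12.22819 mcg/mL = 3.66887 mL/hr

3.7 mL/hr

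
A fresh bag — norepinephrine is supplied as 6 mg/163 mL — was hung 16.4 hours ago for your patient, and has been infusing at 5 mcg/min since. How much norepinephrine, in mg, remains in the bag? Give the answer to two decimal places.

1.08 mg

5 mcg/min × 60 min/hr = 300 mcg/hr
Concentration = 6 mg ÷ 163 mL = 0.03680982 mg/mL = 36.80982 mcg/mL
Rate = 300 mcg/hr ÷ 36.80982 mcg/mL = 8.15 mL/hr
Volume infused = 8.15 mL/hr × 16.4 hr = 133.66 mL
Volume remaining = 163 − 133.66 = 29.34 mL
Drug remaining = 29.34 mL × 36.80982 mcg/mL = 1080 mcg = 1.08 mg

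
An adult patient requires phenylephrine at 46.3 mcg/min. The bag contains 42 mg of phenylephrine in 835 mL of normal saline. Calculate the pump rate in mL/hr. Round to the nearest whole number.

46.3 mcg/min × 60 min/hr = 2778 mcg/hr
Concentration = 42 mg ÷ 835 mL = 0.0502994 mg/mL = 50.2994 mcg/mL
Rate = 2778 mcg/hr ÷ 50.2994 mcg/mL = 55.22929 mL/hr

55 mL/hr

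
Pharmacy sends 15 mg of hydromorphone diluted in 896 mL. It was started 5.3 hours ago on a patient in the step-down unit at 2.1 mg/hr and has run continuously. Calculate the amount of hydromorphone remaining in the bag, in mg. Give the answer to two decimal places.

Concentration = 15 mg ÷ 896 mL = 0.01674107 mg/mL
Rate = 2.1 mg/hr ÷ 0.01674107 mg/mL = 125.44 mL/hr
Volume infused = 125.44 mL/hr × 5.3 hr = 664.832 mL
Volume remaining = 896 − 664.832 = 231.168 mL
Drug remaining = 231.168 mL × 0.01674107 mg/mL = 3.87 mg

3.87 mg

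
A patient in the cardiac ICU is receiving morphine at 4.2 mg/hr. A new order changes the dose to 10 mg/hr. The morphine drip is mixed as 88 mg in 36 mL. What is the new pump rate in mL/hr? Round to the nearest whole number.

Concentration = 88 mg ÷ 36 mL = 2.444444 mg/mL
Rate = 10 mg/hr ÷ 2.444444 mg/mL = 4.090909 mL/hr

4 mL/hr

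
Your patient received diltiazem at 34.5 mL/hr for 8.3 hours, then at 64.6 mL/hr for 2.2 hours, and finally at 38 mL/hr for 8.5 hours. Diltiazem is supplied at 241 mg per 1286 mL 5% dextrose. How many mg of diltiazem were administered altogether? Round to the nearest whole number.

141 mg

Concentration = 241 mg ÷ 1286 mL = 0.1874028 mg/mL
Stage 1: 34.5 mL/hr × 8.3 hr = 286.35 mL → 286.35 mL × 0.1874028 mg/mL = 53.66279 mg
Stage 2: 64.6 mL/hr × 2.2 hr = 142.12 mL → 142.12 mL × 0.1874028 mg/mL = 26.63369 mg
Stage 3: 38 mL/hr × 8.5 hr = 323 mL → 323 mL × 0.1874028 mg/mL = 60.5311 mg
Total = 53.66279 + 26.63369 + 60.5311 = 140.8276 mg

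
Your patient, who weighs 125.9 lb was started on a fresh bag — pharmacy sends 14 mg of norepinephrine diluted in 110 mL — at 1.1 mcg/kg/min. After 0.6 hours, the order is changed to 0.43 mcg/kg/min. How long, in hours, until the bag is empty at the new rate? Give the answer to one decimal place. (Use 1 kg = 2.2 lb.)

7.9 hours

Initial rate:
Weight = 125.9 lb ÷ 2.2 lb/kg = 57.22727 kg
Dose = 1.1 mcg/kg/min × 57.22727 kg = 62.95 mcg/min
62.95 mcg/min × 60 min/hr = 3777 mcg/hr
Concentration = 14 mg ÷ 110 mL = 0.1272727 mg/mL = 127.2727 mcg/mL
Rate = 3777 mcg/hr ÷ 127.2727 mcg/mL = 29.67643 mL/hr
Volume infused so far = 29.67643 mL/hr × 0.6 hr = 17.80586 mL
Volume remaining = 110 − 17.80586 = 92.19414 mL
New rate:
Dose = 0.43 mcg/kg/min × 57.22727 kg = 24.60773 mcg/min
24.60773 mcg/min × 60 min/hr = 1476.464 mcg/hr
Rate = 1476.464 mcg/hr ÷ 127.2727 mcg/mL = 11.60079 mL/hr
Time remaining = 92.19414 mL ÷ 11.60079 mL/hr = 7.947233 hr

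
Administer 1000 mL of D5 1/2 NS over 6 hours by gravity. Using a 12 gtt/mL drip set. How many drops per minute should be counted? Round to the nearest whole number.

1000 mL ÷ (6 hr × 60 = 360 min) = 2.777778 mL/min
2.777778 mL/min × 12 gtt/mL = 33.33333 gtt/min

33 gtt/min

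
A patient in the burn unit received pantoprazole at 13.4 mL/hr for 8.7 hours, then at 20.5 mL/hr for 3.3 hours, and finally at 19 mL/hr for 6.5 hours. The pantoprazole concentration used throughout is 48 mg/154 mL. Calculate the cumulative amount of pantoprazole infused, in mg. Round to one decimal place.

95.9 mg

Concentration = 48 mg ÷ 154 mL = 0.3116883 mg/mL
Stage 1: 13.4 mL/hr × 8.7 hr = 116.58 mL → 116.58 mL × 0.3116883 mg/mL = 36.33662 mg
Stage 2: 20.5 mL/hr × 3.3 hr = 67.65 mL → 67.65 mL × 0.3116883 mg/mL = 21.08571 mg
Stage 3: 19 mL/hr × 6.5 hr = 123.5 mL → 123.5 mL × 0.3116883 mg/mL = 38.49351 mg
Total = 36.33662 + 21.08571 + 38.49351 = 95.91584 mg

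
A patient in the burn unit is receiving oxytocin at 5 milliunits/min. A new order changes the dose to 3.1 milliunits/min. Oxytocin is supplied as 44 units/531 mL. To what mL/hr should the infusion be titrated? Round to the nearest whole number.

2 mL/hr

3.1 milliunits/min × 60 min/hr = 186 milliunits/hr
Concentration = 44 units ÷ 531 mL = 0.08286252 units/mL = 82.86252 milliunits/mL
Rate = 186 milliunits/hr ÷ 82.86252 milliunits/mL = 2.244682 mL/hr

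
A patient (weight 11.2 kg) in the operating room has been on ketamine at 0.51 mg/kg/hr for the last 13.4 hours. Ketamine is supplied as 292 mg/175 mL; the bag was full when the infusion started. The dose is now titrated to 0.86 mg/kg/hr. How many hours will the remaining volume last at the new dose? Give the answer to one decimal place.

Initial rate:
Dose = 0.51 mg/kg/hr × 11.2 kg = 5.712 mg/hr
Concentration = 292 mg ÷ 175 mL = 1.668571 mg/mL
Rate = 5.712 mg/hr ÷ 1.668571 mg/mL = 3.423288 mL/hr
Volume infused so far = 3.423288 mL/hr × 13.4 hr = 45.87205 mL
Volume remaining = 175 − 45.87205 = 129.1279 mL
New rate:
Dose = 0.86 mg/kg/hr × 11.2 kg = 9.632 mg/hr
Rate = 9.632 mg/hr ÷ 1.668571 mg/mL = 5.772603 mL/hr
Time remaining = 129.1279 mL ÷ 5.772603 mL/hr = 22.3691 hr

22.4 hours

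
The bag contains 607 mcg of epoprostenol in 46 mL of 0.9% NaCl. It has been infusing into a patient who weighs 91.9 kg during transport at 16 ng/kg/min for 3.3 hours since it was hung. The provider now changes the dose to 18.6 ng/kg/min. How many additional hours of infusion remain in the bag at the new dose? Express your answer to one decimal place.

3.1 hours

Initial rate:
Dose = 16 ng/kg/min × 91.9 kg = 1470.4 ng/min
1470.4 ng/min × 60 min/hr = 88224 ng/hr
Concentration = 607 mcg ÷ 46 mL = 13.19565 mcg/mL = 13195.65 ng/mL
Rate = 88224 ng/hr ÷ 13195.65 ng/mL = 6.685839 mL/hr
Volume infused so far = 6.685839 mL/hr × 3.3 hr = 22.06327 mL
Volume remaining = 46 − 22.06327 = 23.93673 mL
New rate:
Dose = 18.6 ng/kg/min × 91.9 kg = 1709.34 ng/min
1709.34 ng/min × 60 min/hr = 102560.4 ng/hr
Rate = 102560.4 ng/hr ÷ 13195.65 ng/mL = 7.772287 mL/hr
Time remaining = 23.93673 mL ÷ 7.772287 mL/hr = 3.079754 hr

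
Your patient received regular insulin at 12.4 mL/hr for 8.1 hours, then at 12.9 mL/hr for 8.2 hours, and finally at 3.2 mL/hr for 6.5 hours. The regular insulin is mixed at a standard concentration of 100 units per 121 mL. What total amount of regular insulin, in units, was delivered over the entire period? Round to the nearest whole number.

Concentration = 100 units ÷ 121 mL = 0.8264463 units/mL
Stage 1: 12.4 mL/hr × 8.1 hr = 100.44 mL → 100.44 mL × 0.8264463 units/mL = 83.00826 units
Stage 2: 12.9 mL/hr × 8.2 hr = 105.78 mL → 105.78 mL × 0.8264463 units/mL = 87.42149 units
Stage 3: 3.2 mL/hr × 6.5 hr = 20.8 mL → 20.8 mL × 0.8264463 units/mL = 17.19008 units
Total = 83.00826 + 87.42149 + 17.19008 = 187.6198 units

188 units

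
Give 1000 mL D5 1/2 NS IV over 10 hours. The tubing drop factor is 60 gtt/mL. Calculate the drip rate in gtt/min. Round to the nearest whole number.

1000 mL ÷ (10 hr × 60 = 600 min) = 1.666667 mL/min
1.666667 mL/min × 60 gtt/mL = 100 gtt/min

100 gtt/min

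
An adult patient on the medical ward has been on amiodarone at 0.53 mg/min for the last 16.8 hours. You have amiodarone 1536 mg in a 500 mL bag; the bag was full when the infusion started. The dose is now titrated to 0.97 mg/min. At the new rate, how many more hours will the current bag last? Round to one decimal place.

17.2 hours

Initial rate:
0.53 mg/min × 60 min/hr = 31.8 mg/hr
Concentration = 1536 mg ÷ 500 mL = 3.072 mg/mL
Rate = 31.8 mg/hr ÷ 3.072 mg/mL = 10.35156 mL/hr
Volume infused so far = 10.35156 mL/hr × 16.8 hr = 173.9062 mL
Volume remaining = 500 − 173.9062 = 326.0938 mL
New rate:
0.97 mg/min × 60 min/hr = 58.2 mg/hr
Rate = 58.2 mg/hr ÷ 3.072 mg/mL = 18.94531 mL/hr
Time remaining = 326.0938 mL ÷ 18.94531 mL/hr = 17.21237 hr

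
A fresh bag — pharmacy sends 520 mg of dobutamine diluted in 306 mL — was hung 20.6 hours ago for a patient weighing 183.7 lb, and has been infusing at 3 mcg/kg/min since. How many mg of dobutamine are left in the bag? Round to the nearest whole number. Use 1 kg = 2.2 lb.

Weight = 183.7 lb ÷ 2.2 lb/kg = 83.5 kg
Dose = 3 mcg/kg/min × 83.5 kg = 250.5 mcg/min
250.5 mcg/min × 60 min/hr = 15030 mcg/hr
Concentration = 520 mg ÷ 306 mL = 1.699346 mg/mL = 1699.346 mcg/mL
Rate = 15030 mcg/hr ÷ 1699.346 mcg/mL = 8.844577 mL/hr
Volume infused = 8.844577 mL/hr × 20.6 hr = 182.1983 mL
Volume remaining = 306 − 182.1983 = 123.8017 mL
Drug remaining = 123.8017 mL × 1699.346 mcg/mL = 210382 mcg = 210.382 mg

210 mg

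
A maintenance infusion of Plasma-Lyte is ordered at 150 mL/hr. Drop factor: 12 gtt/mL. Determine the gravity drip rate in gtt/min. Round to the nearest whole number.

150 mL/hr ÷ 60 min/hr = 2.5 mL/min
2.5 mL/min × 12 gtt/mL = 30 gtt/min

30 gtt/min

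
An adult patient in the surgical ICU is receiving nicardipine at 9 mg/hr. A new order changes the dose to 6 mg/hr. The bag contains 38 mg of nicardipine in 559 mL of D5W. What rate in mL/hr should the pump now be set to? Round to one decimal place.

Concentration = 38 mg ÷ 559 mL = 0.06797853 mg/mL
Rate = 6 mg/hr ÷ 0.06797853 mg/mL = 88.26316 mL/hr

88.3 mL/hr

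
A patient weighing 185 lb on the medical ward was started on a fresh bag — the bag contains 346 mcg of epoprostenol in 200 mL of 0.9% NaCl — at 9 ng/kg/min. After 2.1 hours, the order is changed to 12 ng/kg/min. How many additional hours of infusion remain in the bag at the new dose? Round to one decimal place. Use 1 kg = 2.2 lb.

4.1 hours

Initial rate:
Weight = 185 lb ÷ 2.2 lb/kg = 84.09091 kg
Dose = 9 ng/kg/min × 84.09091 kg = 756.8182 ng/min
756.8182 ng/min × 60 min/hr = 45409.09 ng/hr
Concentration = 346 mcg ÷ 200 mL = 1.73 mcg/mL = 1730 ng/mL
Rate = 45409.09 ng/hr ÷ 1730 ng/mL = 26.24803 mL/hr
Volume infused so far = 26.24803 mL/hr × 2.1 hr = 55.12086 mL
Volume remaining = 200 − 55.12086 = 144.8791 mL
New rate:
Dose = 12 ng/kg/min × 84.09091 kg = 1009.091 ng/min
1009.091 ng/min × 60 min/hr = 60545.45 ng/hr
Rate = 60545.45 ng/hr ÷ 1730 ng/mL = 34.99737 mL/hr
Time remaining = 144.8791 mL ÷ 34.99737 mL/hr = 4.139715 hr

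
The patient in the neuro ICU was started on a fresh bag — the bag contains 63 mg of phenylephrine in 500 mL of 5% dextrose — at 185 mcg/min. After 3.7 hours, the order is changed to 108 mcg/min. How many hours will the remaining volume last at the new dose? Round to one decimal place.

3.4 hours

Initial rate:
185 mcg/min × 60 min/hr = 11100 mcg/hr
Concentration = 63 mg ÷ 500 mL = 0.126 mg/mL = 126 mcg/mL
Rate = 11100 mcg/hr ÷ 126 mcg/mL = 88.09524 mL/hr
Volume infused so far = 88.09524 mL/hr × 3.7 hr = 325.9524 mL
Volume remaining = 500 − 325.9524 = 174.0476 mL
New rate:
108 mcg/min × 60 min/hr = 6480 mcg/hr
Rate = 6480 mcg/hr ÷ 126 mcg/mL = 51.42857 mL/hr
Time remaining = 174.0476 mL ÷ 51.42857 mL/hr = 3.384259 hr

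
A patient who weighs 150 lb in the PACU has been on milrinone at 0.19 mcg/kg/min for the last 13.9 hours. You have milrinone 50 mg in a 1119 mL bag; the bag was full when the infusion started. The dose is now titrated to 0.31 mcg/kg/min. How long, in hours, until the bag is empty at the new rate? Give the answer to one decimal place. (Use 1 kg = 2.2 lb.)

30.9 hours

Initial rate:
Weight = 150 lb ÷ 2.2 lb/kg = 68.18182 kg
Dose = 0.19 mcg/kg/min × 68.18182 kg = 12.95455 mcg/min
12.95455 mcg/min × 60 min/hr = 777.2727 mcg/hr
Concentration = 50 mg ÷ 1119 mL = 0.04468275 mg/mL = 44.68275 mcg/mL
Rate = 777.2727 mcg/hr ÷ 44.68275 mcg/mL = 17.39536 mL/hr
Volume infused so far = 17.39536 mL/hr × 13.9 hr = 241.7956 mL
Volume remaining = 1119 − 241.7956 = 877.2044 mL
New rate:
Dose = 0.31 mcg/kg/min × 68.18182 kg = 21.13636 mcg/min
21.13636 mcg/min × 60 min/hr = 1268.182 mcg/hr
Rate = 1268.182 mcg/hr ÷ 44.68275 mcg/mL = 28.38191 mL/hr
Time remaining = 877.2044 mL ÷ 28.38191 mL/hr = 30.90717 hr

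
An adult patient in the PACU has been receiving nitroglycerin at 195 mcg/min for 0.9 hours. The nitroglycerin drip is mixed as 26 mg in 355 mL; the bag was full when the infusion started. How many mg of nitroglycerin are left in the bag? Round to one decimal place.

195 mcg/min × 60 min/hr = 11700 mcg/hr
Concentration = 26 mg ÷ 355 mL = 0.07323944 mg/mL = 73.23944 mcg/mL
Rate = 11700 mcg/hr ÷ 73.23944 mcg/mL = 159.75 mL/hr
Volume infused = 159.75 mL/hr × 0.9 hr = 143.775 mL
Volume remaining = 355 − 143.775 = 211.225 mL
Drug remaining = 211.225 mL × 73.23944 mcg/mL = 15470 mcg = 15.47 mg

15.5 mg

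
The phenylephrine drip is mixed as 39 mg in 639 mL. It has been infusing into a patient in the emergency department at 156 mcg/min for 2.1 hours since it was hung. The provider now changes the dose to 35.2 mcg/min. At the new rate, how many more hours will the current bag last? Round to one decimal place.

Initial rate:
156 mcg/min × 60 min/hr = 9360 mcg/hr
Concentration = 39 mg ÷ 639 mL = 0.06103286 mg/mL = 61.03286 mcg/mL
Rate = 9360 mcg/hr ÷ 61.03286 mcg/mL = 153.36 mL/hr
Volume infused so far = 153.36 mL/hr × 2.1 hr = 322.056 mL
Volume remaining = 639 − 322.056 = 316.944 mL
New rate:
35.2 mcg/min × 60 min/hr = 2112 mcg/hr
Rate = 2112 mcg/hr ÷ 61.03286 mcg/mL = 34.60431 mL/hr
Time remaining = 316.944 mL ÷ 34.60431 mL/hr = 9.159091 hr

9.2 hours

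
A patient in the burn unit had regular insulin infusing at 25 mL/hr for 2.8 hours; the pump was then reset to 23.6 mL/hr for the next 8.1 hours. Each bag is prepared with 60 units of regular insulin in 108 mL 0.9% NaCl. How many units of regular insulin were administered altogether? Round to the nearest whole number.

145 units

Concentration = 60 units ÷ 108 mL = 0.5555556 units/mL
Stage 1: 25 mL/hr × 2.8 hr = 70 mL → 70 mL × 0.5555556 units/mL = 38.88889 units
Stage 2: 23.6 mL/hr × 8.1 hr = 191.16 mL → 191.16 mL × 0.5555556 units/mL = 106.2 units
Total = 38.88889 + 106.2 = 145.0889 units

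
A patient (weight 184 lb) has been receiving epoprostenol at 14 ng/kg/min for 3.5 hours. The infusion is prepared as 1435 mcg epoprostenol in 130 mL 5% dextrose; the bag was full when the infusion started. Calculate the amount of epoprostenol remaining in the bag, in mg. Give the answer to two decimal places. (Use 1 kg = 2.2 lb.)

1.19 mg

Weight = 184 lb ÷ 2.2 lb/kg = 83.63636 kg
Dose = 14 ng/kg/min × 83.63636 kg = 1170.909 ng/min
1170.909 ng/min × 60 min/hr = 70254.55 ng/hr
Concentration = 1435 mcg ÷ 130 mL = 11.03846 mcg/mL = 11038.46 ng/mL
Rate = 70254.55 ng/hr ÷ 11038.46 ng/mL = 6.364523 mL/hr
Volume infused = 6.364523 mL/hr × 3.5 hr = 22.27583 mL
Volume remaining = 130 − 22.27583 = 107.7242 mL
Drug remaining = 107.7242 mL × 11038.46 ng/mL = 1189109 ng = 1.189109 mg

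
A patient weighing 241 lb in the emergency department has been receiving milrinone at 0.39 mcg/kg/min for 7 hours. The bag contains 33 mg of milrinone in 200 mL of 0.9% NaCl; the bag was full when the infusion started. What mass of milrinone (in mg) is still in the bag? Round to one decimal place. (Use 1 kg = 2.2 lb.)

15.1 mg

Weight = 241 lb ÷ 2.2 lb/kg = 109.5455 kg
Dose = 0.39 mcg/kg/min × 109.5455 kg = 42.72273 mcg/min
42.72273 mcg/min × 60 min/hr = 2563.364 mcg/hr
Concentration = 33 mg ÷ 200 mL = 0.165 mg/mL = 165 mcg/mL
Rate = 2563.364 mcg/hr ÷ 165 mcg/mL = 15.53554 mL/hr
Volume infused = 15.53554 mL/hr × 7 hr = 108.7488 mL
Volume remaining = 200 − 108.7488 = 91.25124 mL
Drug remaining = 91.25124 mL × 165 mcg/mL = 15056.45 mcg = 15.05645 mg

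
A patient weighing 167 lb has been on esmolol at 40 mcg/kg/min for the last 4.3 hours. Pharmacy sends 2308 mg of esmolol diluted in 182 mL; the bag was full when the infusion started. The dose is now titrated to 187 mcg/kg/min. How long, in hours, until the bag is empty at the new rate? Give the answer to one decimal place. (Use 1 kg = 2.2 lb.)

Initial rate:
Weight = 167 lb ÷ 2.2 lb/kg = 75.90909 kg
Dose = 40 mcg/kg/min × 75.90909 kg = 3036.364 mcg/min
3036.364 mcg/min × 60 min/hr = 182181.8 mcg/hr
Concentration = 2308 mg ÷ 182 mL = 12.68132 mg/mL = 12681.32 mcg/mL
Rate = 182181.8 mcg/hr ÷ 12681.32 mcg/mL = 14.36616 mL/hr
Volume infused so far = 14.36616 mL/hr × 4.3 hr = 61.77448 mL
Volume remaining = 182 − 61.77448 = 120.2255 mL
New rate:
Dose = 187 mcg/kg/min × 75.90909 kg = 14195 mcg/min
14195 mcg/min × 60 min/hr = 851700 mcg/hr
Rate = 851700 mcg/hr ÷ 12681.32 mcg/mL = 67.16179 mL/hr
Time remaining = 120.2255 mL ÷ 67.16179 mL/hr = 1.790088 hr

1.8 hours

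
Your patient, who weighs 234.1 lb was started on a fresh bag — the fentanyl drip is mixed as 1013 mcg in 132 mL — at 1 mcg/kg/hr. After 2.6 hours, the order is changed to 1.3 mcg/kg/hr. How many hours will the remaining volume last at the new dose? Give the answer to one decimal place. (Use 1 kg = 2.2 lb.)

Initial rate:
Weight = 234.1 lb ÷ 2.2 lb/kg = 106.4091 kg
Dose = 1 mcg/kg/hr × 106.4091 kg = 106.4091 mcg/hr
Concentration = 1013 mcg ÷ 132 mL = 7.674242 mcg/mL
Rate = 106.4091 mcg/hr ÷ 7.674242 mcg/mL = 13.86575 mL/hr
Volume infused so far = 13.86575 mL/hr × 2.6 hr = 36.05094 mL
Volume remaining = 132 − 36.05094 = 95.94906 mL
New rate:
Dose = 1.3 mcg/kg/hr × 106.4091 kg = 138.3318 mcg/hr
Rate = 138.3318 mcg/hr ÷ 7.674242 mcg/mL = 18.02547 mL/hr
Time remaining = 95.94906 mL ÷ 18.02547 mL/hr = 5.322972 hr

5.3 hours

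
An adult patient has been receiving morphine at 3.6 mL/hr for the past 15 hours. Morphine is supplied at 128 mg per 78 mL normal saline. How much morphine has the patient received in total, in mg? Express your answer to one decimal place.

Concentration = 128 mg ÷ 78 mL = 1.641026 mg/mL
Drug rate = 3.6 mL/hr × 1.641026 mg/mL = 5.907692 mg/hr
Total = 5.907692 mg/hr × 15 hr = 88.61538 mg

88.6 mg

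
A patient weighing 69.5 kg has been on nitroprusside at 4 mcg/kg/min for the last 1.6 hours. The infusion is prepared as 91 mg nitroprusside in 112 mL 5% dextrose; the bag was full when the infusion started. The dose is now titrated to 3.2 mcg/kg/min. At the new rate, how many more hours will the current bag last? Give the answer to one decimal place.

Initial rate:
Dose = 4 mcg/kg/min × 69.5 kg = 278 mcg/min
278 mcg/min × 60 min/hr = 16680 mcg/hr
Concentration = 91 mg ÷ 112 mL = 0.8125 mg/mL = 812.5 mcg/mL
Rate = 16680 mcg/hr ÷ 812.5 mcg/mL = 20.52923 mL/hr
Volume infused so far = 20.52923 mL/hr × 1.6 hr = 32.84677 mL
Volume remaining = 112 − 32.84677 = 79.15323 mL
New rate:
Dose = 3.2 mcg/kg/min × 69.5 kg = 222.4 mcg/min
222.4 mcg/min × 60 min/hr = 13344 mcg/hr
Rate = 13344 mcg/hr ÷ 812.5 mcg/mL = 16.42338 mL/hr
Time remaining = 79.15323 mL ÷ 16.42338 mL/hr = 4.819544 hr

4.8 hours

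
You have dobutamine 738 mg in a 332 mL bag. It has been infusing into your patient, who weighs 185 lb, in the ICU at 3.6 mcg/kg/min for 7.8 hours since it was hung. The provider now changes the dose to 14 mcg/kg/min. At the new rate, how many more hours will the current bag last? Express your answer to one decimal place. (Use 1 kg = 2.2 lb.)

Initial rate:
Weight = 185 lb ÷ 2.2 lb/kg = 84.09091 kg
Dose = 3.6 mcg/kg/min × 84.09091 kg = 302.7273 mcg/min
302.7273 mcg/min × 60 min/hr = 18163.64 mcg/hr
Concentration = 738 mg ÷ 332 mL = 2.222892 mg/mL = 2222.892 mcg/mL
Rate = 18163.64 mcg/hr ÷ 2222.892 mcg/mL = 8.171175 mL/hr
Volume infused so far = 8.171175 mL/hr × 7.8 hr = 63.73517 mL
Volume remaining = 332 − 63.73517 = 268.2648 mL
New rate:
Dose = 14 mcg/kg/min × 84.09091 kg = 1177.273 mcg/min
1177.273 mcg/min × 60 min/hr = 70636.36 mcg/hr
Rate = 70636.36 mcg/hr ÷ 2222.892 mcg/mL = 31.77679 mL/hr
Time remaining = 268.2648 mL ÷ 31.77679 mL/hr = 8.442162 hr

8.4 hours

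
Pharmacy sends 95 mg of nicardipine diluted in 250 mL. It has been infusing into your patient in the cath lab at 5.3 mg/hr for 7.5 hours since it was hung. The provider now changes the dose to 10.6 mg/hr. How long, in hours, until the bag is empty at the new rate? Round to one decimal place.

5.2 hours

Initial rate:
Concentration = 95 mg ÷ 250 mL = 0.38 mg/mL
Rate = 5.3 mg/hr ÷ 0.38 mg/mL = 13.94737 mL/hr
Volume infused so far = 13.94737 mL/hr × 7.5 hr = 104.6053 mL
Volume remaining = 250 − 104.6053 = 145.3947 mL
New rate:
Rate = 10.6 mg/hr ÷ 0.38 mg/mL = 27.89474 mL/hr
Time remaining = 145.3947 mL ÷ 27.89474 mL/hr = 5.212264 hr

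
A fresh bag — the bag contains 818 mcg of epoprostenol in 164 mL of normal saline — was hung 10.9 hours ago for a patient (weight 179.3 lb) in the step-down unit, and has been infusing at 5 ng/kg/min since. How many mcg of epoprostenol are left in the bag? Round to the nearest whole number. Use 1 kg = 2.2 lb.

Weight = 179.3 lb ÷ 2.2 lb/kg = 81.5 kg
Dose = 5 ng/kg/min × 81.5 kg = 407.5 ng/min
407.5 ng/min × 60 min/hr = 24450 ng/hr
Concentration = 818 mcg ÷ 164 mL = 4.987805 mcg/mL = 4987.805 ng/mL
Rate = 24450 ng/hr ÷ 4987.805 ng/mL = 4.901956 mL/hr
Volume infused = 4.901956 mL/hr × 10.9 hr = 53.43132 mL
Volume remaining = 164 − 53.43132 = 110.5687 mL
Drug remaining = 110.5687 mL × 4987.805 ng/mL = 551495 ng = 551.495 mcg

551 mcg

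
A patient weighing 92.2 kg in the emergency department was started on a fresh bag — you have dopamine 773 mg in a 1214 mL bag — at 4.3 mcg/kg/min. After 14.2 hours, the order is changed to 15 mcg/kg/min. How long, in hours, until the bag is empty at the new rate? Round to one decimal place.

5.2 hours

Initial rate:
Dose = 4.3 mcg/kg/min × 92.2 kg = 396.46 mcg/min
396.46 mcg/min × 60 min/hr = 23787.6 mcg/hr
Concentration = 773 mg ÷ 1214 mL = 0.6367381 mg/mL = 636.7381 mcg/mL
Rate = 23787.6 mcg/hr ÷ 636.7381 mcg/mL = 37.35853 mL/hr
Volume infused so far = 37.35853 mL/hr × 14.2 hr = 530.4912 mL
Volume remaining = 1214 − 530.4912 = 683.5088 mL
New rate:
Dose = 15 mcg/kg/min × 92.2 kg = 1383 mcg/min
1383 mcg/min × 60 min/hr = 82980 mcg/hr
Rate = 82980 mcg/hr ÷ 636.7381 mcg/mL = 130.3205 mL/hr
Time remaining = 683.5088 mL ÷ 130.3205 mL/hr = 5.244831 hr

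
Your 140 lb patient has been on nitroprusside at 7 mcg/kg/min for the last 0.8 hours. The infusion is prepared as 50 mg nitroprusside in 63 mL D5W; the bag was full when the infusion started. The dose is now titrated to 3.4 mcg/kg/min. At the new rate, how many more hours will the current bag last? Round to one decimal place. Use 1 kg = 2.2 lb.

2.2 hours

Initial rate:
Weight = 140 lb ÷ 2.2 lb/kg = 63.63636 kg
Dose = 7 mcg/kg/min × 63.63636 kg = 445.4545 mcg/min
445.4545 mcg/min × 60 min/hr = 26727.27 mcg/hr
Concentration = 50 mg ÷ 63 mL = 0.7936508 mg/mL = 793.6508 mcg/mL
Rate = 26727.27 mcg/hr ÷ 793.6508 mcg/mL = 33.67636 mL/hr
Volume infused so far = 33.67636 mL/hr × 0.8 hr = 26.94109 mL
Volume remaining = 63 − 26.94109 = 36.05891 mL
New rate:
Dose = 3.4 mcg/kg/min × 63.63636 kg = 216.3636 mcg/min
216.3636 mcg/min × 60 min/hr = 12981.82 mcg/hr
Rate = 12981.82 mcg/hr ÷ 793.6508 mcg/mL = 16.35709 mL/hr
Time remaining = 36.05891 mL ÷ 16.35709 mL/hr = 2.204482 hr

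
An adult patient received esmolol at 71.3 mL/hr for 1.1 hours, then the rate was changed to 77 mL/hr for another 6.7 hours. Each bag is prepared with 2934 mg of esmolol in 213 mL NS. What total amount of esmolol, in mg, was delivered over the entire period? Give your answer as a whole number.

8187 mg

Concentration = 2934 mg ÷ 213 mL = 13.77465 mg/mL
Stage 1: 71.3 mL/hr × 1.1 hr = 78.43 mL → 78.43 mL × 13.77465 mg/mL = 1080.346 mg
Stage 2: 77 mL/hr × 6.7 hr = 515.9 mL → 515.9 mL × 13.77465 mg/mL = 7106.341 mg
Total = 1080.346 + 7106.341 = 8186.686 mg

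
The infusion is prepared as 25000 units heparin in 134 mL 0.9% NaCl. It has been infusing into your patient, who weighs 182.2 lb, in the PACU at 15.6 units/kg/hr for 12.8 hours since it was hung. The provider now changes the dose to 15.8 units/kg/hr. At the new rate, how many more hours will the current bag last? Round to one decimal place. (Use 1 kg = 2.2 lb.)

Initial rate:
Weight = 182.2 lb ÷ 2.2 lb/kg = 82.81818 kg
Dose = 15.6 units/kg/hr × 82.81818 kg = 1291.964 units/hr
Concentration = 25000 units ÷ 134 mL = 186.5672 units/mL
Rate = 1291.964 units/hr ÷ 186.5672 units/mL = 6.924925 mL/hr
Volume infused so far = 6.924925 mL/hr × 12.8 hr = 88.63904 mL
Volume remaining = 134 − 88.63904 = 45.36096 mL
New rate:
Dose = 15.8 units/kg/hr × 82.81818 kg = 1308.527 units/hr
Rate = 1308.527 units/hr ÷ 186.5672 units/mL = 7.013706 mL/hr
Time remaining = 45.36096 mL ÷ 7.013706 mL/hr = 6.467473 hr

6.5 hours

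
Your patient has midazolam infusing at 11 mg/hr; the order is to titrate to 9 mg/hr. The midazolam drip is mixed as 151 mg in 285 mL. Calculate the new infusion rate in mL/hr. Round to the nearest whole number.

17 mL/hr

Concentration = 151 mg ÷ 285 mL = 0.5298246 mg/mL
Rate = 9 mg/hr ÷ 0.5298246 mg/mL = 16.98675 mL/hr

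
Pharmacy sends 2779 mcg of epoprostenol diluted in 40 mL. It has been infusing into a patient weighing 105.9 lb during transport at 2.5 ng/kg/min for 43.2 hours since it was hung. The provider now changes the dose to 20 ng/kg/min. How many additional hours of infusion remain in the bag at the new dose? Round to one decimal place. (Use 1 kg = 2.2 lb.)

42.7 hours

Initial rate:
Weight = 105.9 lb ÷ 2.2 lb/kg = 48.13636 kg
Dose = 2.5 ng/kg/min × 48.13636 kg = 120.3409 ng/min
120.3409 ng/min × 60 min/hr = 7220.455 ng/hr
Concentration = 2779 mcg ÷ 40 mL = 69.475 mcg/mL = 69475 ng/mL
Rate = 7220.455 ng/hr ÷ 69475 ng/mL = 0.1039288 mL/hr
Volume infused so far = 0.1039288 mL/hr × 43.2 hr = 4.489725 mL
Volume remaining = 40 − 4.489725 = 35.51028 mL
New rate:
Dose = 20 ng/kg/min × 48.13636 kg = 962.7273 ng/min
962.7273 ng/min × 60 min/hr = 57763.64 ng/hr
Rate = 57763.64 ng/hr ÷ 69475 ng/mL = 0.8314305 mL/hr
Time remaining = 35.51028 mL ÷ 0.8314305 mL/hr = 42.70985 hr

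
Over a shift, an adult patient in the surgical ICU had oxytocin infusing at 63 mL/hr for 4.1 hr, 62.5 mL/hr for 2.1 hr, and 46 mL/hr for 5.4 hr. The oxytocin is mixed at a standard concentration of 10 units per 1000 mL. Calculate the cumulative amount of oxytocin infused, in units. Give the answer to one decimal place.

6.4 units

Concentration = 10 units ÷ 1000 mL = 0.01 units/mL
Stage 1: 63 mL/hr × 4.1 hr = 258.3 mL → 258.3 mL × 0.01 units/mL = 2.583 units
Stage 2: 62.5 mL/hr × 2.1 hr = 131.25 mL → 131.25 mL × 0.01 units/mL = 1.3125 units
Stage 3: 46 mL/hr × 5.4 hr = 248.4 mL → 248.4 mL × 0.01 units/mL = 2.484 units
Total = 2.583 + 1.3125 + 2.484 = 6.3795 units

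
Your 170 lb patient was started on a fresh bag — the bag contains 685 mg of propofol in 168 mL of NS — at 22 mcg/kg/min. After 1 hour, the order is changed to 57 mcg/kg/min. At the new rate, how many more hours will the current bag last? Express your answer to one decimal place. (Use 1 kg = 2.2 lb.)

2.2 hours

Initial rate:
Weight = 170 lb ÷ 2.2 lb/kg = 77.27273 kg
Dose = 22 mcg/kg/min × 77.27273 kg = 1700 mcg/min
1700 mcg/min × 60 min/hr = 102000 mcg/hr
Concentration = 685 mg ÷ 168 mL = 4.077381 mg/mL = 4077.381 mcg/mL
Rate = 102000 mcg/hr ÷ 4077.381 mcg/mL = 25.01606 mL/hr
Volume infused so far = 25.01606 mL/hr × 1 hr = 25.01606 mL
Volume remaining = 168 − 25.01606 = 142.9839 mL
New rate:
Dose = 57 mcg/kg/min × 77.27273 kg = 4404.545 mcg/min
4404.545 mcg/min × 60 min/hr = 264272.7 mcg/hr
Rate = 264272.7 mcg/hr ÷ 4077.381 mcg/mL = 64.81433 mL/hr
Time remaining = 142.9839 mL ÷ 64.81433 mL/hr = 2.206054 hr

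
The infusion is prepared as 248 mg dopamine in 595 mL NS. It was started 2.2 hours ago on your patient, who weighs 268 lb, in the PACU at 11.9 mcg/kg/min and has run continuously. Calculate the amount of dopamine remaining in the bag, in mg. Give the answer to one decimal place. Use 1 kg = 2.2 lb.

Weight = 268 lb ÷ 2.2 lb/kg = 121.8182 kg
Dose = 11.9 mcg/kg/min × 121.8182 kg = 1449.636 mcg/min
1449.636 mcg/min × 60 min/hr = 86978.18 mcg/hr
Concentration = 248 mg ÷ 595 mL = 0.4168067 mg/mL = 416.8067 mcg/mL
Rate = 86978.18 mcg/hr ÷ 416.8067 mcg/mL = 208.6775 mL/hr
Volume infused = 208.6775 mL/hr × 2.2 hr = 459.0905 mL
Volume remaining = 595 − 459.0905 = 135.9095 mL
Drug remaining = 135.9095 mL × 416.8067 mcg/mL = 56648 mcg = 56.648 mg

56.6 mg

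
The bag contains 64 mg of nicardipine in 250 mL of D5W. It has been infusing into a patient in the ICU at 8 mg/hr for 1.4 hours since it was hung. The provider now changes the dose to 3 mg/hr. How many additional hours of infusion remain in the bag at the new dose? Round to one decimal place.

17.6 hours

Initial rate:
Concentration = 64 mg ÷ 250 mL = 0.256 mg/mL
Rate = 8 mg/hr ÷ 0.256 mg/mL = 31.25 mL/hr
Volume infused so far = 31.25 mL/hr × 1.4 hr = 43.75 mL
Volume remaining = 250 − 43.75 = 206.25 mL
New rate:
Rate = 3 mg/hr ÷ 0.256 mg/mL = 11.71875 mL/hr
Time remaining = 206.25 mL ÷ 11.71875 mL/hr = 17.6 hr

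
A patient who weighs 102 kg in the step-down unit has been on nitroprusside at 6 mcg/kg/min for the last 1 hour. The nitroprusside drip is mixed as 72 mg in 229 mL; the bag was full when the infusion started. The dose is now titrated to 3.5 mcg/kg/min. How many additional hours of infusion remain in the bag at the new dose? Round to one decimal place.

1.6 hours

Initial rate:
Dose = 6 mcg/kg/min × 102 kg = 612 mcg/min
612 mcg/min × 60 min/hr = 36720 mcg/hr
Concentration = 72 mg ÷ 229 mL = 0.3144105 mg/mL = 314.4105 mcg/mL
Rate = 36720 mcg/hr ÷ 314.4105 mcg/mL = 116.79 mL/hr
Volume infused so far = 116.79 mL/hr × 1 hr = 116.79 mL
Volume remaining = 229 − 116.79 = 112.21 mL
New rate:
Dose = 3.5 mcg/kg/min × 102 kg = 357 mcg/min
357 mcg/min × 60 min/hr = 21420 mcg/hr
Rate = 21420 mcg/hr ÷ 314.4105 mcg/mL = 68.1275 mL/hr
Time remaining = 112.21 mL ÷ 68.1275 mL/hr = 1.647059 hr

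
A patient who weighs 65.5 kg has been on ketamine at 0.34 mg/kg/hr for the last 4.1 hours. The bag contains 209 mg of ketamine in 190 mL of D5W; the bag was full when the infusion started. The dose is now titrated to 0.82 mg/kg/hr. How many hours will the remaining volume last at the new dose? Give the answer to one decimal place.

2.2 hours

Initial rate:
Dose = 0.34 mg/kg/hr × 65.5 kg = 22.27 mg/hr
Concentration = 209 mg ÷ 190 mL = 1.1 mg/mL
Rate = 22.27 mg/hr ÷ 1.1 mg/mL = 20.24545 mL/hr
Volume infused so far = 20.24545 mL/hr × 4.1 hr = 83.00636 mL
Volume remaining = 190 − 83.00636 = 106.9936 mL
New rate:
Dose = 0.82 mg/kg/hr × 65.5 kg = 53.71 mg/hr
Rate = 53.71 mg/hr ÷ 1.1 mg/mL = 48.82727 mL/hr
Time remaining = 106.9936 mL ÷ 48.82727 mL/hr = 2.191268 hr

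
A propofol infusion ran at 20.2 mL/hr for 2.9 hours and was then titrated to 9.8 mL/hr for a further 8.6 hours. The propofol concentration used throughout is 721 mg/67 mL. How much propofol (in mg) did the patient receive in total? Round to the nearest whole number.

1537 mg

Concentration = 721 mg ÷ 67 mL = 10.76119 mg/mL
Stage 1: 20.2 mL/hr × 2.9 hr = 58.58 mL → 58.58 mL × 10.76119 mg/mL = 630.3907 mg
Stage 2: 9.8 mL/hr × 8.6 hr = 84.28 mL → 84.28 mL × 10.76119 mg/mL = 906.9534 mg
Total = 630.3907 + 906.9534 = 1537.344 mg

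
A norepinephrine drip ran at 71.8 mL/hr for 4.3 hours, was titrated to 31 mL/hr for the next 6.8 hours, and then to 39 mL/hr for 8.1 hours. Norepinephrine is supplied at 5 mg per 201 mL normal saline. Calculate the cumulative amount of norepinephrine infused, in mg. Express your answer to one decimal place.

20.8 mg

Concentration = 5 mg ÷ 201 mL = 0.02487562 mg/mL
Stage 1: 71.8 mL/hr × 4.3 hr = 308.74 mL → 308.74 mL × 0.02487562 mg/mL = 7.6801 mg
Stage 2: 31 mL/hr × 6.8 hr = 210.8 mL → 210.8 mL × 0.02487562 mg/mL = 5.243781 mg
Stage 3: 39 mL/hr × 8.1 hr = 315.9 mL → 315.9 mL × 0.02487562 mg/mL = 7.858209 mg
Total = 7.6801 + 5.243781 + 7.858209 = 20.78209 mg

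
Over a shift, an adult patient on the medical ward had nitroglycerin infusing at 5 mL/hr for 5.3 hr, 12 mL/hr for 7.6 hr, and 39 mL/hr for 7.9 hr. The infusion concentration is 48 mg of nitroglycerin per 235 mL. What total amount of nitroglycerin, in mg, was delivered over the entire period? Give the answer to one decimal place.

Concentration = 48 mg ÷ 235 mL = 0.2042553 mg/mL
Stage 1: 5 mL/hr × 5.3 hr = 26.5 mL → 26.5 mL × 0.2042553 mg/mL = 5.412766 mg
Stage 2: 12 mL/hr × 7.6 hr = 91.2 mL → 91.2 mL × 0.2042553 mg/mL = 18.62809 mg
Stage 3: 39 mL/hr × 7.9 hr = 308.1 mL → 308.1 mL × 0.2042553 mg/mL = 62.93106 mg
Total = 5.412766 + 18.62809 + 62.93106 = 86.97191 mg

87.0 mg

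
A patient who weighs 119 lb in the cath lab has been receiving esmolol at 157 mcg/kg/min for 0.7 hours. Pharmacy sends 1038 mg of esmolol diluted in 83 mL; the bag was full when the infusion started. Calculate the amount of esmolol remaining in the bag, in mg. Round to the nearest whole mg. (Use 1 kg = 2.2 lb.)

681 mg

Weight = 119 lb ÷ 2.2 lb/kg = 54.09091 kg
Dose = 157 mcg/kg/min × 54.09091 kg = 8492.273 mcg/min
8492.273 mcg/min × 60 min/hr = 509536.4 mcg/hr
Concentration = 1038 mg ÷ 83 mL = 12.50602 mg/mL = 12506.02 mcg/mL
Rate = 509536.4 mcg/hr ÷ 12506.02 mcg/mL = 40.74327 mL/hr
Volume infused = 40.74327 mL/hr × 0.7 hr = 28.52029 mL
Volume remaining = 83 − 28.52029 = 54.47971 mL
Drug remaining = 54.47971 mL × 12506.02 mcg/mL = 681324.5 mcg = 681.3245 mg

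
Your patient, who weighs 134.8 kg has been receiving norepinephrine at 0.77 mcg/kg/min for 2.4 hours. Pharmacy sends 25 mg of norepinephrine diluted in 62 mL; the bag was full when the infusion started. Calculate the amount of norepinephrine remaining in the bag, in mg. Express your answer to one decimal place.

Dose = 0.77 mcg/kg/min × 134.8 kg = 103.796 mcg/min
103.796 mcg/min × 60 min/hr = 6227.76 mcg/hr
Concentration = 25 mg ÷ 62 mL = 0.4032258 mg/mL = 403.2258 mcg/mL
Rate = 6227.76 mcg/hr ÷ 403.2258 mcg/mL = 15.44484 mL/hr
Volume infused = 15.44484 mL/hr × 2.4 hr = 37.06763 mL
Volume remaining = 62 − 37.06763 = 24.93237 mL
Drug remaining = 24.93237 mL × 403.2258 mcg/mL = 10053.38 mcg = 10.05338 mg

10.1 mg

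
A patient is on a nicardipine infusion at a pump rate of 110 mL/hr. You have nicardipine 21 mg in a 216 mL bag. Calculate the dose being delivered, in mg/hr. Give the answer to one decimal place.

Concentration = 21 mg ÷ 216 mL = 0.09722222 mg/mL
Drug rate = 110 mL/hr × 0.09722222 mg/mL = 10.69444 mg/hr

10.7 mg/hr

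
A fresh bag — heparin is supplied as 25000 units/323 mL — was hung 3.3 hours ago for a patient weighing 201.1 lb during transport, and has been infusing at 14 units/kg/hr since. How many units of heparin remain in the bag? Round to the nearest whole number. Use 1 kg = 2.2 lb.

Weight = 201.1 lb ÷ 2.2 lb/kg = 91.40909 kg
Dose = 14 units/kg/hr × 91.40909 kg = 1279.727 units/hr
Concentration = 25000 units ÷ 323 mL = 77.39938 units/mL
Rate = 1279.727 units/hr ÷ 77.39938 units/mL = 16.53408 mL/hr
Volume infused = 16.53408 mL/hr × 3.3 hr = 54.56245 mL
Volume remaining = 323 − 54.56245 = 268.4375 mL
Drug remaining = 268.4375 mL × 77.39938 units/mL = 20776.9 units

20777 units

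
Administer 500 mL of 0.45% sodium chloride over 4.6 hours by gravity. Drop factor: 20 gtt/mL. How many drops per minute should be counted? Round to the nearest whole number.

36 gtt/min

500 mL ÷ (4.6 hr × 60 = 276 min) = 1.811594 mL/min
1.811594 mL/min × 20 gtt/mL = 36.23188 gtt/min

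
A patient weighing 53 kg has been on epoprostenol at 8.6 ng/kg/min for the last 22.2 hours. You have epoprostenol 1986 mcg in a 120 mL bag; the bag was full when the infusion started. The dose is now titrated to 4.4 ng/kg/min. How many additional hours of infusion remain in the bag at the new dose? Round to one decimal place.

Initial rate:
Dose = 8.6 ng/kg/min × 53 kg = 455.8 ng/min
455.8 ng/min × 60 min/hr = 27348 ng/hr
Concentration = 1986 mcg ÷ 120 mL = 16.55 mcg/mL = 16550 ng/mL
Rate = 27348 ng/hr ÷ 16550 ng/mL = 1.652447 mL/hr
Volume infused so far = 1.652447 mL/hr × 22.2 hr = 36.68433 mL
Volume remaining = 120 − 36.68433 = 83.31567 mL
New rate:
Dose = 4.4 ng/kg/min × 53 kg = 233.2 ng/min
233.2 ng/min × 60 min/hr = 13992 ng/hr
Rate = 13992 ng/hr ÷ 16550 ng/mL = 0.8454381 mL/hr
Time remaining = 83.31567 mL ÷ 0.8454381 mL/hr = 98.54734 hr

98.5 hours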